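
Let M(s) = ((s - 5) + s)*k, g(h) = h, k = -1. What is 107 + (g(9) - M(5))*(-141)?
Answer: -1867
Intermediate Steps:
M(s) = 5 - 2*s (M(s) = ((s - 5) + s)*(-1) = ((-5 + s) + s)*(-1) = (-5 + 2*s)*(-1) = 5 - 2*s)
107 + (g(9) - M(5))*(-141) = 107 + (9 - (5 - 2*5))*(-141) = 107 + (9 - (5 - 10))*(-141) = 107 + (9 - 1*(-5))*(-141) = 107 + (9 + 5)*(-141) = 107 + 14*(-141) = 107 - 1974 = -1867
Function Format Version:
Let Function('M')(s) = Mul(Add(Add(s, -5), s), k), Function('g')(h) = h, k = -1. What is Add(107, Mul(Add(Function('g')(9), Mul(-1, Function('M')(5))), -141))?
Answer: -1867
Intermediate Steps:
Function('M')(s) = Add(5, Mul(-2, s)) (Function('M')(s) = Mul(Add(Add(s, -5), s), -1) = Mul(Add(Add(-5, s), s), -1) = Mul(Add(-5, Mul(2, s)), -1) = Add(5, Mul(-2, s)))
Add(107, Mul(Add(Function('g')(9), Mul(-1, Function('M')(5))), -141)) = Add(107, Mul(Add(9, Mul(-1, Add(5, Mul(-2, 5)))), -141)) = Add(107, Mul(Add(9, Mul(-1, Add(5, -10))), -141)) = Add(107, Mul(Add(9, Mul(-1, -5)), -141)) = Add(107, Mul(Add(9, 5), -141)) = Add(107, Mul(14, -141)) = Add(107, -1974) = -1867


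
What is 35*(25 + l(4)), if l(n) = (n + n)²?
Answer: 3115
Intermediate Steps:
l(n) = 4*n² (l(n) = (2*n)² = 4*n²)
35*(25 + l(4)) = 35*(25 + 4*4²) = 35*(25 + 4*16) = 35*(25 + 64) = 35*89 = 3115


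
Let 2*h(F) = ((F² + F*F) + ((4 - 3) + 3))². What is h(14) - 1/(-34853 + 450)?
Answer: 2697470425/34403 ≈ 78408.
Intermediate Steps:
h(F) = (4 + 2*F²)²/2 (h(F) = ((F² + F*F) + ((4 - 3) + 3))²/2 = ((F² + F²) + (1 + 3))²/2 = (2*F² + 4)²/2 = (4 + 2*F²)²/2)
h(14) - 1/(-34853 + 450) = 2*(2 + 14²)² - 1/(-34853 + 450) = 2*(2 + 196)² - 1/(-34403) = 2*198² - 1*(-1/34403) = 2*39204 + 1/34403 = 78408 + 1/34403 = 2697470425/34403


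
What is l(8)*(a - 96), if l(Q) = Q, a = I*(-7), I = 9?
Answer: -1272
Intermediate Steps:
a = -63 (a = 9*(-7) = -63)
l(8)*(a - 96) = 8*(-63 - 96) = 8*(-159) = -1272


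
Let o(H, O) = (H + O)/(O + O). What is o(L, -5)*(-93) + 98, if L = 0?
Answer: 103/2 ≈ 51.500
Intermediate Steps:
o(H, O) = (H + O)/(2*O) (o(H, O) = (H + O)/((2*O)) = (H + O)*(1/(2*O)) = (H + O)/(2*O))
o(L, -5)*(-93) + 98 = ((½)*(0 - 5)/(-5))*(-93) + 98 = ((½)*(-⅕)*(-5))*(-93) + 98 = (½)*(-93) + 98 = -93/2 + 98 = 103/2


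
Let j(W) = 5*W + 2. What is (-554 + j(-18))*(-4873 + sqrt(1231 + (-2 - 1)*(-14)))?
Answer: 3128466 - 642*sqrt(1273) ≈ 3.1056e+6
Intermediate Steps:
j(W) = 2 + 5*W
(-554 + j(-18))*(-4873 + sqrt(1231 + (-2 - 1)*(-14))) = (-554 + (2 + 5*(-18)))*(-4873 + sqrt(1231 + (-2 - 1)*(-14))) = (-554 + (2 - 90))*(-4873 + sqrt(1231 - 3*(-14))) = (-554 - 88)*(-4873 + sqrt(1231 + 42)) = -642*(-4873 + sqrt(1273)) = 3128466 - 642*sqrt(1273)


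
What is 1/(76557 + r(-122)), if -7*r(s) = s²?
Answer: 7/521015 ≈ 1.3435e-5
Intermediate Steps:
r(s) = -s²/7
1/(76557 + r(-122)) = 1/(76557 - ⅐*(-122)²) = 1/(76557 - ⅐*14884) = 1/(76557 - 14884/7) = 1/(521015/7) = 7/521015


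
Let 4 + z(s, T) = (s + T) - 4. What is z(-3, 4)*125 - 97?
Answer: -972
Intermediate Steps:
z(s, T) = -8 + T + s (z(s, T) = -4 + ((s + T) - 4) = -4 + ((T + s) - 4) = -4 + (-4 + T + s) = -8 + T + s)
z(-3, 4)*125 - 97 = (-8 + 4 - 3)*125 - 97 = -7*125 - 97 = -875 - 97 = -972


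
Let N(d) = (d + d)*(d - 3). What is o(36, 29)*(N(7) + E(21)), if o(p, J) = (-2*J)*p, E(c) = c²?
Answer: -1037736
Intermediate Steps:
N(d) = 2*d*(-3 + d) (N(d) = (2*d)*(-3 + d) = 2*d*(-3 + d))
o(p, J) = -2*J*p
o(36, 29)*(N(7) + E(21)) = (-2*29*36)*(2*7*(-3 + 7) + 21²) = -2088*(2*7*4 + 441) = -2088*(56 + 441) = -2088*497 = -1037736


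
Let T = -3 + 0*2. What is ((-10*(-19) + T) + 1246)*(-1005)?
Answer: -1440165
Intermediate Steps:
T = -3 (T = -3 + 0 = -3)
((-10*(-19) + T) + 1246)*(-1005) = ((-10*(-19) - 3) + 1246)*(-1005) = ((190 - 3) + 1246)*(-1005) = (187 + 1246)*(-1005) = 1433*(-1005) = -1440165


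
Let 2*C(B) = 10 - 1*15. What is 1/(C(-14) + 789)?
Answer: 2/1573 ≈ 0.0012715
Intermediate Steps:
C(B) = -5/2 (C(B) = (10 - 1*15)/2 = (10 - 15)/2 = (½)*(-5) = -5/2)
1/(C(-14) + 789) = 1/(-5/2 + 789) = 1/(1573/2) = 2/1573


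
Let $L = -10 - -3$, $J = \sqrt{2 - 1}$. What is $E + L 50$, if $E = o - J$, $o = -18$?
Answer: $-369$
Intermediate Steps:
$J = 1$ ($J = \sqrt{1} = 1$)
$E = -19$ ($E = -18 - 1 = -19$)
$L = -7$ ($L = -10 + 3 = -7$)
$E + L 50 = -19 - 350 = -369$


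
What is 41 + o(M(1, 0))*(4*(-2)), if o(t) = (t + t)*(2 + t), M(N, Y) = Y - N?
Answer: 57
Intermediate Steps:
o(t) = 2*t*(2 + t) (o(t) = (2*t)*(2 + t) = 2*t*(2 + t))
41 + o(M(1, 0))*(4*(-2)) = 41 + (2*(0 - 1*1)*(2 + (0 - 1*1)))*(4*(-2)) = 41 + (2*(0 - 1)*(2 + (0 - 1)))*(-8) = 41 + (2*(-1)*(2 - 1))*(-8) = 41 + (2*(-1)*1)*(-8) = 41 - 2*(-8) = 41 + 16 = 57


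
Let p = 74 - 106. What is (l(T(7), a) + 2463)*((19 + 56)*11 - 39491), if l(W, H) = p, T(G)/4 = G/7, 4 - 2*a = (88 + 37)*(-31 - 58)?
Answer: -93997046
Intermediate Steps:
p = -32
a = 11129/2 (a = 2 - (88 + 37)*(-31 - 58)/2 = 2 - 125*(-89)/2 = 2 - ½*(-11125) = 2 + 11125/2 = 11129/2 ≈ 5564.5)
T(G) = 4*G/7 (T(G) = 4*(G/7) = 4*G/7)
l(W, H) = -32
(l(T(7), a) + 2463)*((19 + 56)*11 - 39491) = (-32 + 2463)*((19 + 56)*11 - 39491) = 2431*(75*11 - 39491) = 2431*(825 - 39491) = 2431*(-38666) = -93997046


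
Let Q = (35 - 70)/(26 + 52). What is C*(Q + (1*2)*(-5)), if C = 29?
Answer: -23635/78 ≈ -303.01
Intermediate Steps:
Q = -35/78 ≈ -0.44872
C*(Q + (1*2)*(-5)) = 29*(-35/78 + (1*2)*(-5)) = 29*(-35/78 + 2*(-5)) = 29*(-35/78 - 10) = 29*(-815/78) = -23635/78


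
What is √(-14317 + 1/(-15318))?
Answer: I*√373261887514/5106 ≈ 119.65*I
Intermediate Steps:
√(-14317 + 1/(-15318)) = √(-14317 - 1/15318) = √(-219307807/15318) = I*√373261887514/5106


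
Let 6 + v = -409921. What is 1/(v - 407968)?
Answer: -1/817895 ≈ -1.2227e-6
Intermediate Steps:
v = -409927 (v = -6 - 409921 = -409927)
1/(v - 407968) = 1/(-409927 - 407968) = 1/(-817895) = -1/817895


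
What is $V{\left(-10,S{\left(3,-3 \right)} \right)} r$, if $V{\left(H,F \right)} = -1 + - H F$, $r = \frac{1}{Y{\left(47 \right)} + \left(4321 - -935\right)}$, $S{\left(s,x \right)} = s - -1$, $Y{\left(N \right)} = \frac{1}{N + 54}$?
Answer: $\frac{3939}{530857} \approx 0.0074201$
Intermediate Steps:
$Y{\left(N \right)} = \frac{1}{54 + N}$
$S{\left(s,x \right)} = 1 + s$ ($S{\left(s,x \right)} = s + 1 = 1 + s$)
$r = \frac{101}{530857}$ ($r = \frac{1}{\frac{1}{54 + 47} + \left(4321 - -935\right)} = \frac{1}{\frac{1}{101} + \left(4321 + 935\right)} = \frac{1}{\frac{1}{101} + 5256} = \frac{1}{\frac{530857}{101}} = \frac{101}{530857} \approx 0.00019026$)
$V{\left(H,F \right)} = -1 - F H$
$V{\left(-10,S{\left(3,-3 \right)} \right)} r = \left(-1 - \left(1 + 3\right) \left(-10\right)\right) \frac{101}{530857} = \left(-1 - 4 \left(-10\right)\right) \frac{101}{530857} = \left(-1 + 40\right) \frac{101}{530857} = 39 \cdot \frac{101}{530857} = \frac{3939}{530857}$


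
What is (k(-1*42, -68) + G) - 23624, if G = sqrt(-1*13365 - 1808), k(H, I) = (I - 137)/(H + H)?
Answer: -1984211/84 + I*sqrt(15173) ≈ -23622.0 + 123.18*I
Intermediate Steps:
k(H, I) = (-137 + I)/(2*H) (k(H, I) = (-137 + I)/((2*H)) = (-137 + I)*(1/(2*H)) = (-137 + I)/(2*H))
G = I*sqrt(15173) (G = sqrt(-13365 - 1808) = sqrt(-15173) = I*sqrt(15173) ≈ 123.18*I)
(k(-1*42, -68) + G) - 23624 = ((-137 - 68)/(2*((-1*42))) + I*sqrt(15173)) - 23624 = ((1/2)*(-205)/(-42) + I*sqrt(15173)) - 23624 = ((1/2)*(-1/42)*(-205) + I*sqrt(15173)) - 23624 = (205/84 + I*sqrt(15173)) - 23624 = -1984211/84 + I*sqrt(15173)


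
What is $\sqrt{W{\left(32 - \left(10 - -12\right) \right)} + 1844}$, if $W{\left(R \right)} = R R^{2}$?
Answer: $6 \sqrt{79} \approx 53.329$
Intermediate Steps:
$W{\left(R \right)} = R^{3}$
$\sqrt{W{\left(32 - \left(10 - -12\right) \right)} + 1844} = \sqrt{\left(32 - \left(10 - -12\right)\right)^{3} + 1844} = \sqrt{\left(32 - \left(10 + 12\right)\right)^{3} + 1844} = \sqrt{\left(32 - 22\right)^{3} + 1844} = \sqrt{10^{3} + 1844} = \sqrt{1000 + 1844} = \sqrt{2844} = 6 \sqrt{79}$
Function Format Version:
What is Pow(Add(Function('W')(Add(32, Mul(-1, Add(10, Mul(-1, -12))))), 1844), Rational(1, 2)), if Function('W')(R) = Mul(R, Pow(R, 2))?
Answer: Mul(6, Pow(79, Rational(1, 2))) ≈ 53.329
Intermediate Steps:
Function('W')(R) = Pow(R, 3)
Pow(Add(Function('W')(Add(32, Mul(-1, Add(10, Mul(-1, -12))))), 1844), Rational(1, 2)) = Pow(Add(Pow(Add(32, Mul(-1, Add(10, Mul(-1, -12)))), 3), 1844), Rational(1, 2)) = Pow(Add(Pow(Add(32, Mul(-1, Add(10, 12))), 3), 1844), Rational(1, 2)) = Pow(Add(Pow(Add(32, Mul(-1, 22)), 3), 1844), Rational(1, 2)) = Pow(Add(Pow(Add(32, -22), 3), 1844), Rational(1, 2)) = Pow(Add(Pow(10, 3), 1844), Rational(1, 2)) = Pow(Add(1000, 1844), Rational(1, 2)) = Pow(2844, Rational(1, 2)) = Mul(6, Pow(79, Rational(1, 2)))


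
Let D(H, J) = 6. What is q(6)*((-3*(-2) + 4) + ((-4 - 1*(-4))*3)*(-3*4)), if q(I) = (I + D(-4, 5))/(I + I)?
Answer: 10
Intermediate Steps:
q(I) = (6 + I)/(2*I) (q(I) = (I + 6)/(I + I) = (6 + I)/((2*I)) = (6 + I)*(1/(2*I)) = (6 + I)/(2*I))
q(6)*((-3*(-2) + 4) + ((-4 - 1*(-4))*3)*(-3*4)) = ((½)*(6 + 6)/6)*((-3*(-2) + 4) + ((-4 - 1*(-4))*3)*(-3*4)) = ((½)*(⅙)*12)*((6 + 4) + ((-4 + 4)*3)*(-12)) = 1*(10 + (0*3)*(-12)) = 1*(10 + 0*(-12)) = 1*(10 + 0) = 1*10 = 10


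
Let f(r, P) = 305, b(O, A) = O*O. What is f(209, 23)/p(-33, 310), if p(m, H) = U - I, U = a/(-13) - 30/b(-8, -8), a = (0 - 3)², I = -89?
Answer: 126880/36541 ≈ 3.4723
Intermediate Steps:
b(O, A) = O²
a = 9 (a = (-3)² = 9)
U = -483/416 (U = 9/(-13) - 30/((-8)²) = 9*(-1/13) - 30/64 = -9/13 - 30*1/64 = -9/13 - 15/32 = -483/416 ≈ -1.1611)
p(m, H) = 36541/416 (p(m, H) = -483/416 - 1*(-89) = -483/416 + 89 = 36541/416)
f(209, 23)/p(-33, 310) = 305/(36541/416) = 305*(416/36541) = 126880/36541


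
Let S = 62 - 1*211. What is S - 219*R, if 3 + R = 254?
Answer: -55118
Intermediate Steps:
S = -149 (S = 62 - 211 = -149)
R = 251 (R = -3 + 254 = 251)
S - 219*R = -149 - 219*251 = -149 - 54969 = -55118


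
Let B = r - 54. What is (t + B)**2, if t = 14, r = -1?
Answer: 1681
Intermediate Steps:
B = -55 (B = -1 - 54 = -55)
(t + B)**2 = (14 - 55)**2 = (-41)**2 = 1681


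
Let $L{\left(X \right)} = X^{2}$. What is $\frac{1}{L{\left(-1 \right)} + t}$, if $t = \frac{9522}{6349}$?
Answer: $\frac{6349}{15871} \approx 0.40004$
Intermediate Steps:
$t = \frac{9522}{6349}$ ($t = 9522 \cdot \frac{1}{6349} = \frac{9522}{6349} \approx 1.4998$)
$\frac{1}{L{\left(-1 \right)} + t} = \frac{1}{\left(-1\right)^{2} + \frac{9522}{6349}} = \frac{1}{1 + \frac{9522}{6349}} = \frac{1}{\frac{15871}{6349}} = \frac{6349}{15871}$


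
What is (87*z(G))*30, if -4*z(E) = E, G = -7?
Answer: 9135/2 ≈ 4567.5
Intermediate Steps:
z(E) = -E/4
(87*z(G))*30 = (87*(-¼*(-7)))*30 = (87*(7/4))*30 = (609/4)*30 = 9135/2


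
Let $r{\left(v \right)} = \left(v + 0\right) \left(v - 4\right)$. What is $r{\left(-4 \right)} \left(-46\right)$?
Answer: $-1472$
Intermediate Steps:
$r{\left(v \right)} = v \left(-4 + v\right)$
$r{\left(-4 \right)} \left(-46\right) = - 4 \left(-4 - 4\right) \left(-46\right) = \left(-4\right) \left(-8\right) \left(-46\right) = 32 \left(-46\right) = -1472$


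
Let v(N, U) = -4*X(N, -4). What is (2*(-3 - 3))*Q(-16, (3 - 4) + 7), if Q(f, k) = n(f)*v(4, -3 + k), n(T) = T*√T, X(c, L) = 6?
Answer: -18432*I ≈ -18432.0*I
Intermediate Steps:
v(N, U) = -24 (v(N, U) = -4*6 = -24)
n(T) = T^(3/2)
Q(f, k) = -24*f^(3/2) (Q(f, k) = f^(3/2)*(-24) = -24*f^(3/2))
(2*(-3 - 3))*Q(-16, (3 - 4) + 7) = (2*(-3 - 3))*(-(-1536)*I) = (2*(-6))*(-(-1536)*I) = -18432*I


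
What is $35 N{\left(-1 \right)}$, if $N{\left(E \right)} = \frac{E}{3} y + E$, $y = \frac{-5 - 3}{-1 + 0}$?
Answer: $- \frac{385}{3} \approx -128.33$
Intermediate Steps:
$y = 8$ ($y = - \frac{8}{-1} = \left(-8\right) \left(-1\right) = 8$)
$N{\left(E \right)} = \frac{11 E}{3}$ ($N{\left(E \right)} = \frac{E}{3} \cdot 8 + E = \frac{8 E}{3} + E = \frac{11 E}{3}$)
$35 N{\left(-1 \right)} = 35 \cdot \frac{11}{3} \left(-1\right) = 35 \left(- \frac{11}{3}\right) = - \frac{385}{3}$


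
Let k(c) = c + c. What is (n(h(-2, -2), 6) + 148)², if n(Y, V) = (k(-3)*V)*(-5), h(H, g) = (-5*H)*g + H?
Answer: 107584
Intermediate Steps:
k(c) = 2*c
h(H, g) = H - 5*H*g (h(H, g) = -5*H*g + H = H - 5*H*g)
n(Y, V) = 30*V (n(Y, V) = ((2*(-3))*V)*(-5) = -6*V*(-5) = 30*V)
(n(h(-2, -2), 6) + 148)² = (30*6 + 148)² = (180 + 148)² = 328² = 107584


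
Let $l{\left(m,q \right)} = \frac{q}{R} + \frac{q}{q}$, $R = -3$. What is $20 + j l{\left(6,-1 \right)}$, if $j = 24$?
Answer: $52$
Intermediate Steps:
$l{\left(m,q \right)} = 1 - \frac{q}{3}$ ($l{\left(m,q \right)} = \frac{q}{-3} + \frac{q}{q} = q \left(- \frac{1}{3}\right) + 1 = - \frac{q}{3} + 1 = 1 - \frac{q}{3}$)
$20 + j l{\left(6,-1 \right)} = 20 + 24 \left(1 - - \frac{1}{3}\right) = 20 + 24 \left(1 + \frac{1}{3}\right) = 20 + 24 \cdot \frac{4}{3} = 20 + 32 = 52$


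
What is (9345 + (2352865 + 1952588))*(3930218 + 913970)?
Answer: 20901692694024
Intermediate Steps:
(9345 + (2352865 + 1952588))*(3930218 + 913970) = (9345 + 4305453)*4844188 = 4314798*4844188 = 20901692694024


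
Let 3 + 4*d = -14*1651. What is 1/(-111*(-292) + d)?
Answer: 4/106531 ≈ 3.7548e-5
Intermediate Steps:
d = -23117/4 (d = -3/4 + (-14*1651)/4 = -3/4 + (1/4)*(-23114) = -3/4 - 11557/2 = -23117/4 ≈ -5779.3)
1/(-111*(-292) + d) = 1/(-111*(-292) - 23117/4) = 1/(32412 - 23117/4) = 1/(106531/4) = 4/106531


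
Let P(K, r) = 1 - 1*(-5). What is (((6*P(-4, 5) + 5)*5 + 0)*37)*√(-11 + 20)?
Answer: 22755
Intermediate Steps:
P(K, r) = 6 (P(K, r) = 1 + 5 = 6)
(((6*P(-4, 5) + 5)*5 + 0)*37)*√(-11 + 20) = (((6*6 + 5)*5 + 0)*37)*√(-11 + 20) = (((36 + 5)*5 + 0)*37)*√9 = ((41*5 + 0)*37)*3 = ((205 + 0)*37)*3 = (205*37)*3 = 7585*3 = 22755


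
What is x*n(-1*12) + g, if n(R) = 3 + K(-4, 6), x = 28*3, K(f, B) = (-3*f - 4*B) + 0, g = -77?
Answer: -833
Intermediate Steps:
K(f, B) = -4*B - 3*f (K(f, B) = (-4*B - 3*f) + 0 = -4*B - 3*f)
x = 84
n(R) = -9 (n(R) = 3 + (-4*6 - 3*(-4)) = 3 + (-24 + 12) = 3 - 12 = -9)
x*n(-1*12) + g = 84*(-9) - 77 = -756 - 77 = -833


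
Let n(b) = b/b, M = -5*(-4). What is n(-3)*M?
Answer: 20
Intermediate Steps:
M = 20 (M = -5*(-4) = 20)
n(b) = 1
n(-3)*M = 1*20 = 20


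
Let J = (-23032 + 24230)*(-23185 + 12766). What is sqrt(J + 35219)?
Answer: I*sqrt(12446743) ≈ 3528.0*I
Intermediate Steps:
J = -12481962 (J = 1198*(-10419) = -12481962)
sqrt(J + 35219) = sqrt(-12481962 + 35219) = sqrt(-12446743) = I*sqrt(12446743)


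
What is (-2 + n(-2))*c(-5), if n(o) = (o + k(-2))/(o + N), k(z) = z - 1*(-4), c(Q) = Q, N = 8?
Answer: 10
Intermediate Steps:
k(z) = 4 + z (k(z) = z + 4 = 4 + z)
n(o) = (2 + o)/(8 + o) (n(o) = (o + (4 - 2))/(o + 8) = (o + 2)/(8 + o) = (2 + o)/(8 + o))
(-2 + n(-2))*c(-5) = (-2 + (2 - 2)/(8 - 2))*(-5) = (-2 + 0/6)*(-5) = (-2 + (⅙)*0)*(-5) = (-2 + 0)*(-5) = -2*(-5) = 10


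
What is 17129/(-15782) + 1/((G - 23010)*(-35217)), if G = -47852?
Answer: -822042797542/757398530889 ≈ -1.0854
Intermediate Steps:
17129/(-15782) + 1/((G - 23010)*(-35217)) = 17129/(-15782) + 1/(-47852 - 23010*(-35217)) = 17129*(-1/15782) - 1/35217/(-70862) = -17129/15782 - 1/70862*(-1/35217) = -17129/15782 + 1/2495547054 = -822042797542/757398530889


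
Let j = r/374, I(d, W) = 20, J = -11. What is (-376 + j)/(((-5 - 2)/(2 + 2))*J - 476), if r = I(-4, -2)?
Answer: 93736/113883 ≈ 0.82309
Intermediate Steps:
r = 20
j = 10/187 (j = 20/374 = 20*(1/374) = 10/187 ≈ 0.053476)
(-376 + j)/(((-5 - 2)/(2 + 2))*J - 476) = (-376 + 10/187)/(((-5 - 2)/(2 + 2))*(-11) - 476) = -70302/(187*(-7/4*(-11) - 476)) = -70302/(187*(77/4 - 476)) = -70302/(187*(-1827/4)) = -70302/187*(-4/1827) = 93736/113883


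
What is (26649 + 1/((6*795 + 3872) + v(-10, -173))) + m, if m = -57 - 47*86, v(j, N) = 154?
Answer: 198349801/8796 ≈ 22550.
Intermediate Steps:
m = -4099 (m = -57 - 4042 = -4099)
(26649 + 1/((6*795 + 3872) + v(-10, -173))) + m = (26649 + 1/((6*795 + 3872) + 154)) - 4099 = (26649 + 1/((4770 + 3872) + 154)) - 4099 = (26649 + 1/(8642 + 154)) - 4099 = (26649 + 1/8796) - 4099 = 234404605/8796 - 4099 = 198349801/8796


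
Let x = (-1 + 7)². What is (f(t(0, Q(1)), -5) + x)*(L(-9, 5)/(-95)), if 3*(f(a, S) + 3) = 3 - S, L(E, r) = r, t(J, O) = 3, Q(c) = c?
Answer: -107/57 ≈ -1.8772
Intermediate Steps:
x = 36 (x = 6² = 36)
f(a, S) = -2 - S/3 (f(a, S) = -3 + (3 - S)/3 = -3 + (1 - S/3) = -2 - S/3)
(f(t(0, Q(1)), -5) + x)*(L(-9, 5)/(-95)) = ((-2 - ⅓*(-5)) + 36)*(5/(-95)) = ((-2 + 5/3) + 36)*(5*(-1/95)) = (-⅓ + 36)*(-1/19) = (107/3)*(-1/19) = -107/57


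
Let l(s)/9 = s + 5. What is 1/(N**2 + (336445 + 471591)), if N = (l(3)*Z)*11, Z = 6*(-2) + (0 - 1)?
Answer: 1/106815652 ≈ 9.3619e-9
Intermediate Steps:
Z = -13 (Z = -12 - 1 = -13)
l(s) = 45 + 9*s (l(s) = 9*(s + 5) = 9*(5 + s) = 45 + 9*s)
N = -10296 (N = ((45 + 9*3)*(-13))*11 = ((45 + 27)*(-13))*11 = (72*(-13))*11 = -936*11 = -10296)
1/(N**2 + (336445 + 471591)) = 1/((-10296)**2 + (336445 + 471591)) = 1/(106007616 + 808036) = 1/106815652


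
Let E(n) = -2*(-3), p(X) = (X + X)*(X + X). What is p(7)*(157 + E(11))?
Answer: 31948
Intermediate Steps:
p(X) = 4*X² (p(X) = (2*X)*(2*X) = 4*X²)
E(n) = 6
p(7)*(157 + E(11)) = (4*7²)*(157 + 6) = (4*49)*163 = 196*163 = 31948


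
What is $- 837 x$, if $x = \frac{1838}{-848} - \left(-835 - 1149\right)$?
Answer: $- \frac{703328589}{424} \approx -1.6588 \cdot 10^{6}$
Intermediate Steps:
$x = \frac{840297}{424}$ ($x = 1838 \left(- \frac{1}{848}\right) - -1984 = - \frac{919}{424} + 1984 = \frac{840297}{424} \approx 1981.8$)
$- 837 x = \left(-837\right) \frac{840297}{424} = - \frac{703328589}{424}$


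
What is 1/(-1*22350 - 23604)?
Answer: -1/45954 ≈ -2.1761e-5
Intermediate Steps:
1/(-1*22350 - 23604) = 1/(-22350 - 23604) = 1/(-45954) = -1/45954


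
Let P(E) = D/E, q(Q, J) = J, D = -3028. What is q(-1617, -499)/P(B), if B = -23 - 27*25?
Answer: -174151/1514 ≈ -115.03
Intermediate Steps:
B = -698 (B = -23 - 675 = -698)
P(E) = -3028/E
q(-1617, -499)/P(B) = -499/((-3028/(-698))) = -499/((-3028*(-1/698))) = -499/1514/349 = -499*349/1514 = -174151/1514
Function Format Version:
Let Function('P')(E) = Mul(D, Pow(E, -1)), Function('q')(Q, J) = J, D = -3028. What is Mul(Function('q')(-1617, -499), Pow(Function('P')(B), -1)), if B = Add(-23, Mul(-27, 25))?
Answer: Rational(-174151, 1514) ≈ -115.03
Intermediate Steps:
B = -698 (B = Add(-23, -675) = -698)
Function('P')(E) = Mul(-3028, Pow(E, -1))
Mul(Function('q')(-1617, -499), Pow(Function('P')(B), -1)) = Mul(-499, Pow(Mul(-3028, Pow(-698, -1)), -1)) = Mul(-499, Pow(Mul(-3028, Rational(-1, 698)), -1)) = Mul(-499, Pow(Rational(1514, 349), -1)) = Mul(-499, Rational(349, 1514)) = Rational(-174151, 1514)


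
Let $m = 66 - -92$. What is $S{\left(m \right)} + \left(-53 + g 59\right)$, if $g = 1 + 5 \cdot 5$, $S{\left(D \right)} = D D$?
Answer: $26445$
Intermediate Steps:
$m = 158$ ($m = 66 + 92 = 158$)
$S{\left(D \right)} = D^{2}$
$g = 26$ ($g = 1 + 25 = 26$)
$S{\left(m \right)} + \left(-53 + g 59\right) = 158^{2} + \left(-53 + 26 \cdot 59\right) = 24964 + \left(-53 + 1534\right) = 24964 + 1481 = 26445$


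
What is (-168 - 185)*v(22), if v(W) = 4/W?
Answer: -706/11 ≈ -64.182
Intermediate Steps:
(-168 - 185)*v(22) = (-168 - 185)*(4/22) = -1412/22 = -353*2/11 = -706/11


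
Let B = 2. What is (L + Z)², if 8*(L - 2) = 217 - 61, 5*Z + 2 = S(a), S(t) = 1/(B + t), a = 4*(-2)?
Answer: 99856/225 ≈ 443.80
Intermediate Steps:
a = -8
S(t) = 1/(2 + t)
Z = -13/30 (Z = -⅖ + 1/(5*(2 - 8)) = -⅖ + (⅕)/(-6) = -⅖ + (⅕)*(-⅙) = -⅖ - 1/30 = -13/30 ≈ -0.43333)
L = 43/2 (L = 2 + (217 - 61)/8 = 2 + (⅛)*156 = 2 + 39/2 = 43/2 ≈ 21.500)
(L + Z)² = (43/2 - 13/30)² = (316/15)² = 99856/225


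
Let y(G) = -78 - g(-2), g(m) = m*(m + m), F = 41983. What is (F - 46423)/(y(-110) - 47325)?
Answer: 4440/47411 ≈ 0.093649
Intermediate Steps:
g(m) = 2*m² (g(m) = m*(2*m) = 2*m²)
y(G) = -86 (y(G) = -78 - 2*(-2)² = -78 - 2*4 = -78 - 1*8 = -78 - 8 = -86)
(F - 46423)/(y(-110) - 47325) = (41983 - 46423)/(-86 - 47325) = -4440/(-47411) = -4440*(-1/47411) = 4440/47411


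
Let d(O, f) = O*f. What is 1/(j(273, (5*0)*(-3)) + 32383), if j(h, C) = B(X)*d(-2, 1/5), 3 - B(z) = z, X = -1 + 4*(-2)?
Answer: 5/161891 ≈ 3.0885e-5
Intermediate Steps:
X = -9 (X = -1 - 8 = -9)
B(z) = 3 - z
j(h, C) = -24/5 (j(h, C) = (3 - 1*(-9))*(-2/5) = (3 + 9)*(-2*1/5) = 12*(-2/5) = -24/5)
1/(j(273, (5*0)*(-3)) + 32383) = 1/(-24/5 + 32383) = 1/(161891/5) = 5/161891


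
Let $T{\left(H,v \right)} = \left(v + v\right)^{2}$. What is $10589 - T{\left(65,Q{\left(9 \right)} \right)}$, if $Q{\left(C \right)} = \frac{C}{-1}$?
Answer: $10265$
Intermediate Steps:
$Q{\left(C \right)} = - C$ ($Q{\left(C \right)} = C \left(-1\right) = - C$)
$T{\left(H,v \right)} = 4 v^{2}$ ($T{\left(H,v \right)} = \left(2 v\right)^{2} = 4 v^{2}$)
$10589 - T{\left(65,Q{\left(9 \right)} \right)} = 10589 - 4 \left(\left(-1\right) 9\right)^{2} = 10589 - 4 \left(-9\right)^{2} = 10589 - 4 \cdot 81 = 10589 - 324 = 10265$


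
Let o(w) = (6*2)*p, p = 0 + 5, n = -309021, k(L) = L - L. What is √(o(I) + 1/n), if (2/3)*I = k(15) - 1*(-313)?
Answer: √5729638397439/309021 ≈ 7.7460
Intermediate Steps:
k(L) = 0
p = 5
I = 939/2 (I = 3*(0 - 1*(-313))/2 = 3*(0 + 313)/2 = (3/2)*313 = 939/2 ≈ 469.50)
o(w) = 60 (o(w) = (6*2)*5 = 12*5 = 60)
√(o(I) + 1/n) = √(60 + 1/(-309021)) = √(60 - 1/309021) = √(18541259/309021) = √5729638397439/309021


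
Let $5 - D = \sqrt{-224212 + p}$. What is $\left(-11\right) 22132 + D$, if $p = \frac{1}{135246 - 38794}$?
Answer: $-243447 - \frac{i \sqrt{521460403379999}}{48226} \approx -2.4345 \cdot 10^{5} - 473.51 i$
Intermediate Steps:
$p = \frac{1}{96452} \approx 1.0368 \cdot 10^{-5}$
$D = 5 - \frac{i \sqrt{521460403379999}}{48226}$ ($D = 5 - \sqrt{-224212 + \frac{1}{96452}} = 5 - \sqrt{- \frac{21625695823}{96452}} = 5 - \frac{i \sqrt{521460403379999}}{48226} \approx 5.0 - 473.51 i$)
$\left(-11\right) 22132 + D = \left(-11\right) 22132 + \left(5 - \frac{i \sqrt{521460403379999}}{48226}\right) = -243452 + \left(5 - \frac{i \sqrt{521460403379999}}{48226}\right) = -243447 - \frac{i \sqrt{521460403379999}}{48226}$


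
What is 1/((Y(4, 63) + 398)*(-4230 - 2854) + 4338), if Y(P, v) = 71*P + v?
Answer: -1/5273242 ≈ -1.8964e-7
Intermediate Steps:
Y(P, v) = v + 71*P
1/((Y(4, 63) + 398)*(-4230 - 2854) + 4338) = 1/(((63 + 71*4) + 398)*(-4230 - 2854) + 4338) = 1/(((63 + 284) + 398)*(-7084) + 4338) = 1/((347 + 398)*(-7084) + 4338) = 1/(745*(-7084) + 4338) = 1/(-5277580 + 4338) = 1/(-5273242) = -1/5273242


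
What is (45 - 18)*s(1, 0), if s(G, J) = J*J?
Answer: 0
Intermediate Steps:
s(G, J) = J²
(45 - 18)*s(1, 0) = (45 - 18)*0² = 27*0 = 0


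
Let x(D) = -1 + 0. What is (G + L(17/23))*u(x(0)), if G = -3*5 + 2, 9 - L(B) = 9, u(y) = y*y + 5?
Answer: -78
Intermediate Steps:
x(D) = -1
u(y) = 5 + y**2 (u(y) = y**2 + 5 = 5 + y**2)
L(B) = 0 (L(B) = 9 - 1*9 = 9 - 9 = 0)
G = -13 (G = -15 + 2 = -13)
(G + L(17/23))*u(x(0)) = (-13 + 0)*(5 + (-1)**2) = -13*(5 + 1) = -13*6 = -78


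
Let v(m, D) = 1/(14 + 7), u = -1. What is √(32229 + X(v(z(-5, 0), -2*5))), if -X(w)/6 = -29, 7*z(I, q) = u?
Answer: √32403 ≈ 180.01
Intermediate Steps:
z(I, q) = -⅐ (z(I, q) = (⅐)*(-1) = -⅐)
v(m, D) = 1/21
X(w) = 174 (X(w) = -6*(-29) = 174)
√(32229 + X(v(z(-5, 0), -2*5))) = √(32229 + 174) = √32403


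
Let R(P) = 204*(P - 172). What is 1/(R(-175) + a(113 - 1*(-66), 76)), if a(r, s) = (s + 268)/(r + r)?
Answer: -179/12670880 ≈ -1.4127e-5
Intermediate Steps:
a(r, s) = (268 + s)/(2*r) (a(r, s) = (268 + s)/((2*r)) = (268 + s)*(1/(2*r)) = (268 + s)/(2*r))
R(P) = -35088 + 204*P (R(P) = 204*(-172 + P) = -35088 + 204*P)
1/(R(-175) + a(113 - 1*(-66), 76)) = 1/((-35088 + 204*(-175)) + (268 + 76)/(2*(113 - 1*(-66)))) = 1/((-35088 - 35700) + (½)*344/(113 + 66)) = 1/(-70788 + (½)*344/179) = 1/(-70788 + (½)*(1/179)*344) = 1/(-70788 + 172/179) = 1/(-12670880/179) = -179/12670880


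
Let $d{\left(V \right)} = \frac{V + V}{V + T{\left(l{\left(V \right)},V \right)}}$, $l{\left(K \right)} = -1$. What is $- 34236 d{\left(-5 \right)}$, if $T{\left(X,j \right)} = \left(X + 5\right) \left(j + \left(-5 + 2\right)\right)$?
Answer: $- \frac{342360}{37} \approx -9253.0$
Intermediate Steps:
$T{\left(X,j \right)} = \left(-3 + j\right) \left(5 + X\right)$ ($T{\left(X,j \right)} = \left(5 + X\right) \left(j - 3\right) = \left(5 + X\right) \left(-3 + j\right) = \left(-3 + j\right) \left(5 + X\right)$)
$d{\left(V \right)} = \frac{2 V}{-12 + 5 V}$ ($d{\left(V \right)} = \frac{V + V}{V - \left(12 - 4 V\right)} = \frac{2 V}{V + \left(-15 + 3 + 5 V - V\right)} = \frac{2 V}{V + \left(-12 + 4 V\right)} = \frac{2 V}{-12 + 5 V}$)
$- 34236 d{\left(-5 \right)} = - 34236 \cdot 2 \left(-5\right) \frac{1}{-12 + 5 \left(-5\right)} = - 34236 \cdot 2 \left(-5\right) \frac{1}{-12 - 25} = - 34236 \cdot 2 \left(-5\right) \frac{1}{-37} = - 34236 \cdot 2 \left(-5\right) \left(- \frac{1}{37}\right) = \left(-34236\right) \frac{10}{37} = - \frac{342360}{37}$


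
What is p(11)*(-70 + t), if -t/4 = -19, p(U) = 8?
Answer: 48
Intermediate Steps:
t = 76 (t = -4*(-19) = 76)
p(11)*(-70 + t) = 8*(-70 + 76) = 8*6 = 48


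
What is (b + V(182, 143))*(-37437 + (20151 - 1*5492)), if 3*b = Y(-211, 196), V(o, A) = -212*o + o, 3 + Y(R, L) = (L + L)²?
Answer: -875927990/3 ≈ -2.9198e+8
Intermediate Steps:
Y(R, L) = -3 + 4*L² (Y(R, L) = -3 + (L + L)² = -3 + (2*L)² = -3 + 4*L²)
V(o, A) = -211*o
b = 153661/3 (b = (-3 + 4*196²)/3 = (-3 + 4*38416)/3 = (-3 + 153664)/3 = (⅓)*153661 = 153661/3 ≈ 51220.)
(b + V(182, 143))*(-37437 + (20151 - 1*5492)) = (153661/3 - 211*182)*(-37437 + (20151 - 1*5492)) = (153661/3 - 38402)*(-37437 + (20151 - 5492)) = 38455*(-37437 + 14659)/3 = (38455/3)*(-22778) = -875927990/3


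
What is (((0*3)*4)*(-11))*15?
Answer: 0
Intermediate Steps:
(((0*3)*4)*(-11))*15 = ((0*4)*(-11))*15 = (0*(-11))*15 = 0*15 = 0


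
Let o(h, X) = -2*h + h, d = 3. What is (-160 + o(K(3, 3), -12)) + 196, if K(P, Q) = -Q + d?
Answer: 36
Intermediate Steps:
K(P, Q) = 3 - Q (K(P, Q) = -Q + 3 = 3 - Q)
o(h, X) = -h
(-160 + o(K(3, 3), -12)) + 196 = (-160 - (3 - 1*3)) + 196 = (-160 - (3 - 3)) + 196 = (-160 - 1*0) + 196 = (-160 + 0) + 196 = -160 + 196 = 36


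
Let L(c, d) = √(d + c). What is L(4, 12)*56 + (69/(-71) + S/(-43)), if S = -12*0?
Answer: 15835/71 ≈ 223.03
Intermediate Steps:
L(c, d) = √(c + d)
S = 0
L(4, 12)*56 + (69/(-71) + S/(-43)) = √(4 + 12)*56 + (69/(-71) + 0/(-43)) = √16*56 + (69*(-1/71) + 0*(-1/43)) = 4*56 + (-69/71 + 0) = 224 - 69/71 = 15835/71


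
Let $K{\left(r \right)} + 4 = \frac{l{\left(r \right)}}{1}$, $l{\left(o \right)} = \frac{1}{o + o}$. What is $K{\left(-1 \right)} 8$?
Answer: $-36$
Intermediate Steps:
$l{\left(o \right)} = \frac{1}{2 o}$
$K{\left(r \right)} = -4 + \frac{1}{2 r}$ ($K{\left(r \right)} = -4 + \frac{\frac{1}{2} \frac{1}{r}}{1} = -4 + \frac{1}{2 r} 1 = -4 + \frac{1}{2 r}$)
$K{\left(-1 \right)} 8 = \left(-4 + \frac{1}{2 \left(-1\right)}\right) 8 = \left(-4 + \frac{1}{2} \left(-1\right)\right) 8 = \left(-4 - \frac{1}{2}\right) 8 = \left(- \frac{9}{2}\right) 8 = -36$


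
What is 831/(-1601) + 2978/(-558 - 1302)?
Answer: -3156719/1488930 ≈ -2.1201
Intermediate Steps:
831/(-1601) + 2978/(-558 - 1302) = 831*(-1/1601) + 2978/(-1860) = -831/1601 + 2978*(-1/1860) = -831/1601 - 1489/930 = -3156719/1488930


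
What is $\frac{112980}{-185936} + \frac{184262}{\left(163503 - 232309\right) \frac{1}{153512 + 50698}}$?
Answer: $- \frac{874554271783575}{1599189052} \approx -5.4687 \cdot 10^{5}$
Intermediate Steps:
$\frac{112980}{-185936} + \frac{184262}{\left(163503 - 232309\right) \frac{1}{153512 + 50698}} = 112980 \left(- \frac{1}{185936}\right) + \frac{184262}{\left(-68806\right) \frac{1}{204210}} = - \frac{28245}{46484} + \frac{184262}{\left(-68806\right) \frac{1}{204210}} = - \frac{28245}{46484} + \frac{184262}{- \frac{34403}{102105}} = - \frac{28245}{46484} + 184262 \left(- \frac{102105}{34403}\right) = - \frac{28245}{46484} - \frac{18814071510}{34403} = - \frac{874554271783575}{1599189052}$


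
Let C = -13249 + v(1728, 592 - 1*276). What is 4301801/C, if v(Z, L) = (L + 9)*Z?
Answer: 4301801/548351 ≈ 7.8450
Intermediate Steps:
v(Z, L) = Z*(9 + L) (v(Z, L) = (9 + L)*Z = Z*(9 + L))
C = 548351 (C = -13249 + 1728*(9 + (592 - 1*276)) = -13249 + 1728*(9 + (592 - 276)) = -13249 + 1728*(9 + 316) = -13249 + 1728*325 = -13249 + 561600 = 548351)
4301801/C = 4301801/548351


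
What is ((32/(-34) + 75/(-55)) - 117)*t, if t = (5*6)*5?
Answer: -3346500/187 ≈ -17896.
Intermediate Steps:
t = 150 (t = 30*5 = 150)
((32/(-34) + 75/(-55)) - 117)*t = ((32/(-34) + 75/(-55)) - 117)*150 = ((32*(-1/34) + 75*(-1/55)) - 117)*150 = ((-16/17 - 15/11) - 117)*150 = (-431/187 - 117)*150 = -22310/187*150 = -3346500/187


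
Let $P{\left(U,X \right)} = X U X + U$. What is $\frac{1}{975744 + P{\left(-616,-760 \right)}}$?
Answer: $- \frac{1}{354826472} \approx -2.8183 \cdot 10^{-9}$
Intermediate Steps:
$P{\left(U,X \right)} = U + U X^{2}$ ($P{\left(U,X \right)} = U X X + U = U X^{2} + U = U + U X^{2}$)
$\frac{1}{975744 + P{\left(-616,-760 \right)}} = \frac{1}{975744 - 616 \left(1 + \left(-760\right)^{2}\right)} = \frac{1}{975744 - 616 \left(1 + 577600\right)} = \frac{1}{975744 - 355802216} = \frac{1}{-354826472} = - \frac{1}{354826472}$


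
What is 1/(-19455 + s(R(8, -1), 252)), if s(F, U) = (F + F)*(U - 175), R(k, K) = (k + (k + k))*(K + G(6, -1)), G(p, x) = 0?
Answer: -1/23151 ≈ -4.3195e-5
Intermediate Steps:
R(k, K) = 3*K*k (R(k, K) = (k + (k + k))*(K + 0) = (k + 2*k)*K = (3*k)*K = 3*K*k)
s(F, U) = 2*F*(-175 + U) (s(F, U) = (2*F)*(-175 + U) = 2*F*(-175 + U))
1/(-19455 + s(R(8, -1), 252)) = 1/(-19455 + 2*(3*(-1)*8)*(-175 + 252)) = 1/(-19455 + 2*(-24)*77) = 1/(-19455 - 3696) = 1/(-23151) = -1/23151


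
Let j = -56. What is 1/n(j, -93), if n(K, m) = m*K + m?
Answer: 1/5115 ≈ 0.00019550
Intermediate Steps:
n(K, m) = m + K*m (n(K, m) = K*m + m = m + K*m)
1/n(j, -93) = 1/(-93*(1 - 56)) = 1/(-93*(-55)) = 1/5115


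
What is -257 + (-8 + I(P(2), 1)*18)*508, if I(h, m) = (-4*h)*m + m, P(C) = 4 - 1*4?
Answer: 4823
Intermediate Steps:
P(C) = 0 (P(C) = 4 - 4 = 0)
I(h, m) = m - 4*h*m (I(h, m) = -4*h*m + m = m - 4*h*m)
-257 + (-8 + I(P(2), 1)*18)*508 = -257 + (-8 + (1*(1 - 4*0))*18)*508 = -257 + (-8 + (1*(1 + 0))*18)*508 = -257 + (-8 + (1*1)*18)*508 = -257 + (-8 + 1*18)*508 = -257 + (-8 + 18)*508 = -257 + 10*508 = -257 + 5080 = 4823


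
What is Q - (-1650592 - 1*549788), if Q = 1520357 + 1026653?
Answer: 4747390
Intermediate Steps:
Q = 2547010
Q - (-1650592 - 1*549788) = 2547010 - (-1650592 - 1*549788) = 2547010 - (-1650592 - 549788) = 2547010 - 1*(-2200380) = 2547010 + 2200380 = 4747390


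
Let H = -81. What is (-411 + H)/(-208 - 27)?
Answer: 492/235 ≈ 2.0936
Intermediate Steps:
(-411 + H)/(-208 - 27) = (-411 - 81)/(-208 - 27) = -492/(-235) = -492*(-1/235) = 492/235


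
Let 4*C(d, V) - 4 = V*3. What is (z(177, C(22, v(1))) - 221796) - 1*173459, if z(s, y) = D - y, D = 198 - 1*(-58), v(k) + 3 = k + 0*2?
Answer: -789997/2 ≈ -3.9500e+5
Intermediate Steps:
v(k) = -3 + k (v(k) = -3 + (k + 0*2) = -3 + (k + 0) = -3 + k)
D = 256 (D = 198 + 58 = 256)
C(d, V) = 1 + 3*V/4 (C(d, V) = 1 + (V*3)/4 = 1 + (3*V)/4 = 1 + 3*V/4)
z(s, y) = 256 - y
(z(177, C(22, v(1))) - 221796) - 1*173459 = ((256 - (1 + 3*(-3 + 1)/4)) - 221796) - 1*173459 = ((256 - (1 + (¾)*(-2))) - 221796) - 173459 = ((256 - (1 - 3/2)) - 221796) - 173459 = ((256 - 1*(-½)) - 221796) - 173459 = ((256 + ½) - 221796) - 173459 = (513/2 - 221796) - 173459 = -443079/2 - 173459 = -789997/2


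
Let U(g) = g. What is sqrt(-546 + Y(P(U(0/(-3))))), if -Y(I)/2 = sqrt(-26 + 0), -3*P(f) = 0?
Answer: sqrt(-546 - 2*I*sqrt(26)) ≈ 0.2182 - 23.368*I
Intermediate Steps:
P(f) = 0 (P(f) = -1/3*0 = 0)
Y(I) = -2*I*sqrt(26) (Y(I) = -2*sqrt(-26 + 0) = -2*I*sqrt(26))
sqrt(-546 + Y(P(U(0/(-3))))) = sqrt(-546 - 2*I*sqrt(26))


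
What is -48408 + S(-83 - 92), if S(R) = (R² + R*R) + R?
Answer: 12667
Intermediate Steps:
S(R) = R + 2*R² (S(R) = (R² + R²) + R = 2*R² + R = R + 2*R²)
-48408 + S(-83 - 92) = -48408 + (-83 - 92)*(1 + 2*(-83 - 92)) = -48408 - 175*(1 + 2*(-175)) = -48408 - 175*(1 - 350) = -48408 - 175*(-349) = -48408 + 61075 = 12667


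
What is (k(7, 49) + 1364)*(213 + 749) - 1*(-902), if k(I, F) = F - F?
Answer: 1313070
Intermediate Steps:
k(I, F) = 0
(k(7, 49) + 1364)*(213 + 749) - 1*(-902) = (0 + 1364)*(213 + 749) - 1*(-902) = 1364*962 + 902 = 1312168 + 902 = 1313070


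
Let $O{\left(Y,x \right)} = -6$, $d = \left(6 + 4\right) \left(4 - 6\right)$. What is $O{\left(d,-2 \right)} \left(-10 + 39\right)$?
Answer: $-174$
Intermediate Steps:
$d = -20$ ($d = 10 \left(-2\right) = -20$)
$O{\left(d,-2 \right)} \left(-10 + 39\right) = - 6 \left(-10 + 39\right) = \left(-6\right) 29 = -174$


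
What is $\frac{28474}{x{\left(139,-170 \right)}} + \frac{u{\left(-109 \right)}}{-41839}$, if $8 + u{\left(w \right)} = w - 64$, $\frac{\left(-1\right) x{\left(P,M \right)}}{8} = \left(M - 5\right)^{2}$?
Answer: $- \frac{81927049}{732182500} \approx -0.11189$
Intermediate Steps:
$x{\left(P,M \right)} = - 8 \left(-5 + M\right)^{2}$ ($x{\left(P,M \right)} = - 8 \left(M - 5\right)^{2} = - 8 \left(-5 + M\right)^{2}$)
$u{\left(w \right)} = -72 + w$ ($u{\left(w \right)} = -8 + \left(w - 64\right) = -8 + \left(-64 + w\right) = -72 + w$)
$\frac{28474}{x{\left(139,-170 \right)}} + \frac{u{\left(-109 \right)}}{-41839} = \frac{28474}{\left(-8\right) \left(-5 - 170\right)^{2}} + \frac{-72 - 109}{-41839} = \frac{28474}{\left(-8\right) \left(-175\right)^{2}} - - \frac{181}{41839} = \frac{28474}{\left(-8\right) 30625} + \frac{181}{41839} = \frac{28474}{-245000} + \frac{181}{41839} = 28474 \left(- \frac{1}{245000}\right) + \frac{181}{41839} = - \frac{14237}{122500} + \frac{181}{41839} = - \frac{81927049}{732182500}$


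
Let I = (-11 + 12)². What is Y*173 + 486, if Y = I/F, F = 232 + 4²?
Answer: 120701/248 ≈ 486.70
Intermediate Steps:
I = 1 (I = 1² = 1)
F = 248 (F = 232 + 16 = 248)
Y = 1/248 ≈ 0.0040323
Y*173 + 486 = (1/248)*173 + 486 = 173/248 + 486 = 120701/248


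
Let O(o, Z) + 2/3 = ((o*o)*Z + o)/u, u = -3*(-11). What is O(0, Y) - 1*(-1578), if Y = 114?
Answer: 4732/3 ≈ 1577.3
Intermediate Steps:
u = 33
O(o, Z) = -⅔ + o/33 + Z*o²/33 (O(o, Z) = -⅔ + ((o*o)*Z + o)/33 = -⅔ + (o²*Z + o)*(1/33) = -⅔ + (Z*o² + o)*(1/33) = -⅔ + (o + Z*o²)*(1/33) = -⅔ + (o/33 + Z*o²/33) = -⅔ + o/33 + Z*o²/33)
O(0, Y) - 1*(-1578) = (-⅔ + (1/33)*0 + (1/33)*114*0²) - 1*(-1578) = (-⅔ + 0 + (1/33)*114*0) + 1578 = (-⅔ + 0 + 0) + 1578 = -⅔ + 1578 = 4732/3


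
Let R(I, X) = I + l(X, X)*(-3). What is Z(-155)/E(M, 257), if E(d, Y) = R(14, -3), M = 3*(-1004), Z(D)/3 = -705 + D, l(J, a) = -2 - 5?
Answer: -516/7 ≈ -73.714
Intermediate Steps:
l(J, a) = -7
Z(D) = -2115 + 3*D (Z(D) = 3*(-705 + D) = -2115 + 3*D)
R(I, X) = 21 + I (R(I, X) = I - 7*(-3) = I + 21 = 21 + I)
M = -3012
E(d, Y) = 35 (E(d, Y) = 21 + 14 = 35)
Z(-155)/E(M, 257) = (-2115 + 3*(-155))/35 = (-2115 - 465)*(1/35) = -2580*1/35 = -516/7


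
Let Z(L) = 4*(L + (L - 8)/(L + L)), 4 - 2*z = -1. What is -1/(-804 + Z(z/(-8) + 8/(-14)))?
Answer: 2772/2182769 ≈ 0.0012699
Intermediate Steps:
z = 5/2 (z = 2 - 1/2*(-1) = 2 + 1/2 = 5/2 ≈ 2.5000)
Z(L) = 4*L + 2*(-8 + L)/L (Z(L) = 4*(L + (-8 + L)/((2*L))) = 4*(L + (-8 + L)*(1/(2*L))) = 4*(L + (-8 + L)/(2*L)) = 4*L + 2*(-8 + L)/L)
-1/(-804 + Z(z/(-8) + 8/(-14))) = -1/(-804 + (2 - 16/((5/2)/(-8) + 8/(-14)) + 4*((5/2)/(-8) + 8/(-14)))) = -1/(-804 + (2 - 16/((5/2)*(-1/8) + 8*(-1/14)) + 4*((5/2)*(-1/8) + 8*(-1/14)))) = -1/(-804 + (2 - 16/(-5/16 - 4/7) + 4*(-5/16 - 4/7))) = -1/(-804 + (2 - 16/(-99/112) + 4*(-99/112))) = -1/(-804 + (2 - 16*(-112/99) - 99/28)) = -1/(-804 + (2 + 1792/99 - 99/28)) = -1/(-804 + 45919/2772) = -1/(-2182769/2772) = -1*(-2772/2182769) = 2772/2182769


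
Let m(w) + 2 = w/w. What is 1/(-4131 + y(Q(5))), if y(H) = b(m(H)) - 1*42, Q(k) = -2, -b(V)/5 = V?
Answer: -1/4168 ≈ -0.00023992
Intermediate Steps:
m(w) = -1 (m(w) = -2 + w/w = -2 + 1 = -1)
b(V) = -5*V
y(H) = -37 (y(H) = -5*(-1) - 1*42 = 5 - 42 = -37)
1/(-4131 + y(Q(5))) = 1/(-4131 - 37) = 1/(-4168) = -1/4168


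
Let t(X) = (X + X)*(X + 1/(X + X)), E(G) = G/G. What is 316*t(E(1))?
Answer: 948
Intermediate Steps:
E(G) = 1
t(X) = 2*X*(X + 1/(2*X)) (t(X) = (2*X)*(X + 1/(2*X)) = 2*X*(X + 1/(2*X)))
316*t(E(1)) = 316*(1 + 2*1²) = 316*(1 + 2*1) = 316*(1 + 2) = 316*3 = 948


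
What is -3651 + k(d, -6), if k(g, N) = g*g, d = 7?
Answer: -3602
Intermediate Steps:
k(g, N) = g²
-3651 + k(d, -6) = -3651 + 7² = -3651 + 49 = -3602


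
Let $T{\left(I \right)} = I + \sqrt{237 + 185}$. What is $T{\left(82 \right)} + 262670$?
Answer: $262752 + \sqrt{422} \approx 2.6277 \cdot 10^{5}$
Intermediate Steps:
$T{\left(I \right)} = I + \sqrt{422}$
$T{\left(82 \right)} + 262670 = \left(82 + \sqrt{422}\right) + 262670 = 262752 + \sqrt{422}$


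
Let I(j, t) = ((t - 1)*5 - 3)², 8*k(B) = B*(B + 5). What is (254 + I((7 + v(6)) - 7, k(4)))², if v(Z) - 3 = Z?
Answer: 3448449/16 ≈ 2.1553e+5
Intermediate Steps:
v(Z) = 3 + Z
k(B) = B*(5 + B)/8 (k(B) = (B*(B + 5))/8 = (B*(5 + B))/8 = B*(5 + B)/8)
I(j, t) = (-8 + 5*t)² (I(j, t) = ((-1 + t)*5 - 3)² = ((-5 + 5*t) - 3)² = (-8 + 5*t)²)
(254 + I((7 + v(6)) - 7, k(4)))² = (254 + (-8 + 5*((⅛)*4*(5 + 4)))²)² = (254 + (-8 + 5*((⅛)*4*9))²)² = (254 + (-8 + 5*(9/2))²)² = (254 + (-8 + 45/2)²)² = (254 + (29/2)²)² = (254 + 841/4)² = (1857/4)² = 3448449/16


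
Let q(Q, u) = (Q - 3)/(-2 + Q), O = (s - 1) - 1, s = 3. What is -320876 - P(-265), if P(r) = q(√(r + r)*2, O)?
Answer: -340771375/1062 - I*√530/1062 ≈ -3.2088e+5 - 0.021678*I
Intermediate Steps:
O = 1 (O = (3 - 1) - 1 = 2 - 1 = 1)
q(Q, u) = (-3 + Q)/(-2 + Q)
P(r) = (-3 + 2*√2*√r)/(-2 + 2*√2*√r) (P(r) = (-3 + √(r + r)*2)/(-2 + √(r + r)*2) = (-3 + √(2*r)*2)/(-2 + √(2*r)*2) = (-3 + (√2*√r)*2)/(-2 + (√2*√r)*2) = (-3 + 2*√2*√r)/(-2 + 2*√2*√r))
-320876 - P(-265) = -320876 - (-3/2 + √2*√(-265))/(-1 + √2*√(-265)) = -320876 - (-3/2 + √2*(I*√265))/(-1 + √2*(I*√265)) = -320876 - (-3/2 + I*√530)/(-1 + I*√530)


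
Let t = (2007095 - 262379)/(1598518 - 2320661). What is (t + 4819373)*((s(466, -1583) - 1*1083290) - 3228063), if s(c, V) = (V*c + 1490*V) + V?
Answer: -25786343884618587932/722143 ≈ -3.5708e+13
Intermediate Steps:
s(c, V) = 1491*V + V*c (s(c, V) = (1490*V + V*c) + V = 1491*V + V*c)
t = -1744716/722143 (t = 1744716/(-722143) = 1744716*(-1/722143) = -1744716/722143 ≈ -2.4160)
(t + 4819373)*((s(466, -1583) - 1*1083290) - 3228063) = (-1744716/722143 + 4819373)*((-1583*(1491 + 466) - 1*1083290) - 3228063) = 3480274731623*((-1583*1957 - 1083290) - 3228063)/722143 = 3480274731623*((-3097931 - 1083290) - 3228063)/722143 = 3480274731623*(-4181221 - 3228063)/722143 = (3480274731623/722143)*(-7409284) = -25786343884618587932/722143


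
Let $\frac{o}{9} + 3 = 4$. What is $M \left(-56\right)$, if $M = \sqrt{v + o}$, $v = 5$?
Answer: $- 56 \sqrt{14} \approx -209.53$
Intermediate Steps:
$o = 9$ ($o = -27 + 9 \cdot 4 = -27 + 36 = 9$)
$M = \sqrt{14}$ ($M = \sqrt{5 + 9} = \sqrt{14} \approx 3.7417$)
$M \left(-56\right) = \sqrt{14} \left(-56\right) = - 56 \sqrt{14}$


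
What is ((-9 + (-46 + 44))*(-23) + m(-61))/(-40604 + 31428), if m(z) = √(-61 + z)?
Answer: -253/9176 - I*√122/9176 ≈ -0.027572 - 0.0012037*I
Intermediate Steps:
((-9 + (-46 + 44))*(-23) + m(-61))/(-40604 + 31428) = ((-9 + (-46 + 44))*(-23) + √(-61 - 61))/(-40604 + 31428) = ((-9 - 2)*(-23) + √(-122))/(-9176) = (-11*(-23) + I*√122)*(-1/9176) = (253 + I*√122)*(-1/9176) = -253/9176 - I*√122/9176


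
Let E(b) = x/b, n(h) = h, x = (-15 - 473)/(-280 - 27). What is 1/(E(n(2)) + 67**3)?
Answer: 307/92334485 ≈ 3.3249e-6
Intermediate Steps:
x = 488/307 (x = -488/(-307) = -488*(-1/307) = 488/307 ≈ 1.5896)
E(b) = 488/(307*b)
1/(E(n(2)) + 67**3) = 1/((488/307)/2 + 67**3) = 1/((488/307)*(1/2) + 300763) = 1/(244/307 + 300763) = 1/(92334485/307) = 307/92334485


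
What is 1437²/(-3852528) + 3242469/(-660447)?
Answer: -1539500576975/282710062224 ≈ -5.4455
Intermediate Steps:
1437²/(-3852528) + 3242469/(-660447) = 2064969*(-1/3852528) + 3242469*(-1/660447) = -688323/1284176 - 1080823/220149 = -1539500576975/282710062224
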